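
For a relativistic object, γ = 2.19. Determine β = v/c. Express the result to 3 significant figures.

β = √(1 − 1/γ²) = √(1 − 1/4.7961) = √0.791497 = 0.890.

0.890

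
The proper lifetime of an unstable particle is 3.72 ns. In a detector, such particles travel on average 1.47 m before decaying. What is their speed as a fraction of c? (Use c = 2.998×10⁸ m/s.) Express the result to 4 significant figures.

d = βγcτ ⇒ βγ = d/(cτ) = 1.470 m / (1.115256 m) = 1.3181.
β = (βγ)/√(1+(βγ)²) = 1.3181/√2.73739 = 0.7967.

0.7967c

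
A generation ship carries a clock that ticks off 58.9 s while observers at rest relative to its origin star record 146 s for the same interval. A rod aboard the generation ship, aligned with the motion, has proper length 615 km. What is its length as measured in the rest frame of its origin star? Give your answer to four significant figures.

248.1 km

γ = Δt/Δτ = 146/58.9 = 2.47878.
L = L₀/γ = 615/2.47878 = 248.1 km.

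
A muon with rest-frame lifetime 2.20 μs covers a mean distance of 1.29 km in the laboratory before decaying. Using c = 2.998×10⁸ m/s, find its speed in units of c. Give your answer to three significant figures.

0.890c

Let x = d/(cτ) = 1290 m / (2.998×10⁸ m/s × 2.200×10^-6 s) = 1.9558. Since d = βγcτ, x = βγ = β/√(1−β²).
Solving: β² = x²/(1+x²) = 3.82515/4.82515 = 0.792753, so β = 0.890.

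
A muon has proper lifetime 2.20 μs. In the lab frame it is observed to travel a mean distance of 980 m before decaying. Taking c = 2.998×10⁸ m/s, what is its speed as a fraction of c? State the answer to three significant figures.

0.830c

Let x = d/(cτ) = 980.0 m / (2.998×10⁸ m/s × 2.200×10^-6 s) = 1.4858. Since d = βγcτ, x = βγ = β/√(1−β²).
Solving: β² = x²/(1+x²) = 2.2076/3.2076 = 0.68824, so β = 0.830.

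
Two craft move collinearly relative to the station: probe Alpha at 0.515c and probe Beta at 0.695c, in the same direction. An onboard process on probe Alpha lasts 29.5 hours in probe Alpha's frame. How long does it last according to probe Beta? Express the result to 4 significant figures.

Speed of probe Alpha in probe Beta's frame: u = (v_A − v_B)/(1 − v_A v_B/c²) = (0.515 − 0.695)/(1 − 0.515×0.695) = −0.18/0.642075 = −0.28034; |u| = 0.28034c.
At |u| = 0.28034c, γ = (1 − 0.0785905)^(−1/2) = 1.0418.
Probe Alpha's interval is proper; time dilation gives Δt_B = γΔτ = 1.0418 × 29.5 hours = 30.73 hours.

30.73 hours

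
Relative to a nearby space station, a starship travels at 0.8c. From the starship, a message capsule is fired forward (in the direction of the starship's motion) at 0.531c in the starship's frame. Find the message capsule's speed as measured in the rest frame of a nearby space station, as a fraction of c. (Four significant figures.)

0.9342c

In units of c, u = (u' + v)/(1 + u'v) with u' = 0.531 and v = 0.8.
Numerator: 0.531 + 0.8 = 1.331. Denominator: 1 + (0.531)(0.8) = 1.4248.
u = 1.331/1.4248 = 0.93417, so the speed is 0.9342c.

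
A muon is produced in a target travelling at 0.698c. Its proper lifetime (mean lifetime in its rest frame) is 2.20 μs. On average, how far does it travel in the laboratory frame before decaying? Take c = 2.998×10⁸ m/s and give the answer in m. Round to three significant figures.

With β = 0.698, γ = 1/√(1 − 0.698²) = 1/√0.512796 = 1.3965.
Lab-frame lifetime: Δt = γτ = 1.3965 × 2.20 μs = 3.0723 μs.
Distance: d = vΔt = 0.698 × 2.998×10⁸ m/s × 3.0723×10^-6 s = 643 m.

643 m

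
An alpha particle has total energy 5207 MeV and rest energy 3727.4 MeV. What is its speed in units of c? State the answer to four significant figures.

0.6983c

Total energy E = γmc² gives γ = 5207/3727.4 = 1.397.
Hence β = √(1 − 1/γ²) = √(1 − 0.512398) = √0.487602 = 0.6983.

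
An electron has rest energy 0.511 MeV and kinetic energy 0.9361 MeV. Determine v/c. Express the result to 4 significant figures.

K = (γ−1)mc², so γ = 1 + 0.9361/0.511 = 2.8319.
Then v/c = √(1 − γ⁻²) = √(1 − 0.124694) = √0.875306 = 0.9356.

0.9356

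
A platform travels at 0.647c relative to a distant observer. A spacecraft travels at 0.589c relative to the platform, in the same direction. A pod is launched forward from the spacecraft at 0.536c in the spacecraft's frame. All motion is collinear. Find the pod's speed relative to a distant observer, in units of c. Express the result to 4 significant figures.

0.9671c

Compose velocities in two stages. Stage 1 (into S'): u₁ = (0.536+0.589)/(1+0.536×0.589) = 0.85506.
Stage 2 (into S): u = (0.85506+0.647)/(1+0.85506×0.647) = 0.96706, so the speed is 0.9671c.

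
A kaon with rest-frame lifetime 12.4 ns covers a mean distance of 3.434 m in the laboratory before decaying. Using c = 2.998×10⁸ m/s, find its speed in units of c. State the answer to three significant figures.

Let x = d/(cτ) = 3.434 m / (2.998×10⁸ m/s × 1.240×10^-8 s) = 0.92373. Since d = βγcτ, x = βγ = β/√(1−β²).
Solving: β² = x²/(1+x²) = 0.853277/1.853277 = 0.460415, so β = 0.679.

0.679c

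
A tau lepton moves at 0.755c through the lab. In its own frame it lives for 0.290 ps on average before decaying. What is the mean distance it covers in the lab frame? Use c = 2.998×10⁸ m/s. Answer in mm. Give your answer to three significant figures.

0.100 mm

γ = 1/√(1 − β²) = 1/√(1 − 0.570025) = 1/√0.429975 = 1/0.655725 = 1.525.
Lab-frame lifetime: Δt = γτ = 1.525 × 0.290 ps = 0.44225 ps.
Distance: d = vΔt = 0.755 × 2.998×10⁸ m/s × 4.4225×10^-13 s = 1.00×10^-4 m = 0.100 mm.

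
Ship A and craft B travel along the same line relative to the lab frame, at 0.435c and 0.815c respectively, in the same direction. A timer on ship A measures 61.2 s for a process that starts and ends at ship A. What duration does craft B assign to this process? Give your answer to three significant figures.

Speed of ship A in craft B's frame: u = (v_A − v_B)/(1 − v_A v_B/c²) = (0.435 − 0.815)/(1 − 0.435×0.815) = −0.38/0.645475 = −0.58871; |u| = 0.58871c.
γ for this relative speed: γ = 1/√(1 − 0.346579) = 1.2371.
Ship A's interval is proper; time dilation gives Δt_B = γΔτ = 1.2371 × 61.2 s = 75.7 s.

75.7 s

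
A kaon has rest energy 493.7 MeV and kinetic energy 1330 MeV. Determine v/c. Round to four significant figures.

0.9627

K = (γ−1)mc², so γ = 1 + 1330/493.7 = 3.6939.
Then v/c = √(1 − γ⁻²) = √(1 − 0.0732875) = √0.9267125 = 0.9627.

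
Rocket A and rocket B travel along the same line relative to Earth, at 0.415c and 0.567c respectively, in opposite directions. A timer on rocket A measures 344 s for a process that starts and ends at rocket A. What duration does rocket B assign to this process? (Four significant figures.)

Speed of rocket A in rocket B's frame: u = (v_A + v_B)/(1 + v_A v_B/c²) = (0.415 + 0.567)/(1 + 0.415×0.567) = 0.982/1.235305 = 0.79495; |u| = 0.79495c.
At |u| = 0.79495c, γ = (1 − 0.631946)^(−1/2) = 1.6483.
Rocket A's interval is proper; time dilation gives Δt_B = γΔτ = 1.6483 × 344 s = 567.0 s.

567.0 s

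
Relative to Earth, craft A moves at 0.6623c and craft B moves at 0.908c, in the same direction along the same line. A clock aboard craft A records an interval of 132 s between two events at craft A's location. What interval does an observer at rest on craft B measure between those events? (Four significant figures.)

167.6 s

The velocity of craft A relative to craft B is (0.6623 − 0.908)c / (1 − 0.6623×0.908) = −0.61636c; relative speed 0.61636c.
At |u| = 0.61636c, γ = (1 − 0.3799)^(−1/2) = 1.2699.
The clock on craft A records proper time, so craft B measures Δt = γΔτ = 1.2699 × 132 = 167.6 s.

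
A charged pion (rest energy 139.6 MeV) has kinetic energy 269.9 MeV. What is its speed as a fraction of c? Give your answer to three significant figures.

0.940c

K = (γ−1)mc², so γ = 1 + 269.9/139.6 = 2.9334.
Then v/c = √(1 − γ⁻²) = √(1 − 0.116214) = √0.883786 = 0.940.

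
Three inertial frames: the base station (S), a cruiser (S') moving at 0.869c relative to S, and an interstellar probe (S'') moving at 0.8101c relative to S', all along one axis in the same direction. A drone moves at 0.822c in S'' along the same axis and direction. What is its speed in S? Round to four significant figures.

Compose velocities in two stages. Stage 1 (into S'): u₁ = (0.822+0.8101)/(1+0.822×0.8101) = 0.97971.
Stage 2 (into S): u = (0.97971+0.869)/(1+0.97971×0.869) = 0.99856, so the speed is 0.9986c.

0.9986c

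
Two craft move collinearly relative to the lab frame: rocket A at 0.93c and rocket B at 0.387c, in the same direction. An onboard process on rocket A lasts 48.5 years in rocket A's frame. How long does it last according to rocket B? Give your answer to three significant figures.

Speed of rocket A in rocket B's frame: u = (v_A − v_B)/(1 − v_A v_B/c²) = (0.93 − 0.387)/(1 − 0.93×0.387) = 0.543/0.64009 = 0.84832; |u| = 0.84832c.
γ for this relative speed: γ = 1/√(1 − 0.719647) = 1.8886.
The clock on rocket A records proper time, so rocket B measures Δt = γΔτ = 1.8886 × 48.5 = 91.6 years.

91.6 years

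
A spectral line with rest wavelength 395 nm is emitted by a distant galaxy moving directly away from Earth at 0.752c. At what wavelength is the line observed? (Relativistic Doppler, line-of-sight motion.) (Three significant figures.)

Relativistic Doppler for wavelength: λ_obs = λ_src · √((1+β)/(1−β)).
With β = 0.752: factor = √(1.752/0.248) = 2.6579.
λ_obs = 395 × 2.6579 = 1050 nm.

1050 nm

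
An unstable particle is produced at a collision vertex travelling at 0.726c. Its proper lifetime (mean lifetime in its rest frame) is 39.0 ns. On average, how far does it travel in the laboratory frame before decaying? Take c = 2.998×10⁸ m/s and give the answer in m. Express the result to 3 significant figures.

12.3 m

With β = 0.726, γ = 1/√(1 − 0.726²) = 1/√0.472924 = 1.4541.
Lab-frame lifetime: Δt = γτ = 1.4541 × 39.0 ns = 56.71 ns.
Distance: d = vΔt = 0.726 × 2.998×10⁸ m/s × 5.6710×10^-8 s = 12.3 m.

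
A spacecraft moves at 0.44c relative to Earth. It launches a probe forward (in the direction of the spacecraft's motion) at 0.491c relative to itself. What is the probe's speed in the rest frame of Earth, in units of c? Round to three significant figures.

0.766c

Relativistic velocity addition: u = (u' + v)/(1 + u'v/c²), with u' = 0.491c and v = 0.44c.
Numerator: 0.491 + 0.44 = 0.931. Denominator: 1 + (0.491)(0.44) = 1.21604.
u = 0.931/1.21604 = 0.7656, so the speed is 0.766c.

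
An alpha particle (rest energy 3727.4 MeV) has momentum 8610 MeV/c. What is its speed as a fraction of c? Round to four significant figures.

0.9177c

βγ = pc/(mc²) = 8610/3727.4 = 2.3099.
Since γ² = 1 + (βγ)² = 6.33564, γ = √6.33564 = 2.51707, and β = (βγ)/γ = 2.3099/2.51707 = 0.9177.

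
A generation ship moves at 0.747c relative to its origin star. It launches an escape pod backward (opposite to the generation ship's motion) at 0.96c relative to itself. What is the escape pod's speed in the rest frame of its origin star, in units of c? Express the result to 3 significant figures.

Relativistic velocity addition: u = (u' + v)/(1 + u'v/c²), with u' = −0.96c and v = 0.747c.
Numerator: −0.96 + 0.747 = −0.213. Denominator: 1 + (−0.96)(0.747) = 0.28288.
u = −0.213/0.28288 = −0.75297, so the speed is 0.753c.

0.753c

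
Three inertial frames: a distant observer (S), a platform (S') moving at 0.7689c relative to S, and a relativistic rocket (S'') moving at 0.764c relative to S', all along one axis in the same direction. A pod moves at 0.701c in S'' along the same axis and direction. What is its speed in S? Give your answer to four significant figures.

Compose velocities in two stages. Stage 1 (into S'): u₁ = (0.701+0.764)/(1+0.701×0.764) = 0.95405.
Stage 2 (into S): u = (0.95405+0.7689)/(1+0.95405×0.7689) = 0.99387, so the speed is 0.9939c.

0.9939c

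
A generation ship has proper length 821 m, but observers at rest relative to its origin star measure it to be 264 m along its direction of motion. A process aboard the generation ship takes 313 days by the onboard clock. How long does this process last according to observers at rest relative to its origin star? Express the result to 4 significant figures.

γ = L₀/L = 821/264 = 3.10985.
Δt = γΔτ = 3.10985 × 313 = 973.4 days.

973.4 days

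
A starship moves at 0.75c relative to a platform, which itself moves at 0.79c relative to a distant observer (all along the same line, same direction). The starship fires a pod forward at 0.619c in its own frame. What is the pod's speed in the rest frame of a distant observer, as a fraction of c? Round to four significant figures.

Apply u = (u'+v)/(1+u'v) twice. Pod in the platform frame: (0.619+0.75)/(1+0.619·0.75) = 1.369/1.46425 = 0.93495c.
That velocity, transformed to the rest frame of a distant observer: (0.93495+0.79)/(1+0.93495·0.79) = 1.72495/1.7386105 = 0.99214c.

0.9921c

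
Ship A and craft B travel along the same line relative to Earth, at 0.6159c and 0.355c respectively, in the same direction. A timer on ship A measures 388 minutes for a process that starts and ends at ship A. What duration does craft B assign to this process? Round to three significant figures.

412 minutes

Speed of ship A in craft B's frame: u = (v_A − v_B)/(1 − v_A v_B/c²) = (0.6159 − 0.355)/(1 − 0.6159×0.355) = 0.2609/0.7813555 = 0.33391; |u| = 0.33391c.
At |u| = 0.33391c, γ = (1 − 0.111496)^(−1/2) = 1.0609.
The clock on ship A records proper time, so craft B measures Δt = γΔτ = 1.0609 × 388 = 412 minutes.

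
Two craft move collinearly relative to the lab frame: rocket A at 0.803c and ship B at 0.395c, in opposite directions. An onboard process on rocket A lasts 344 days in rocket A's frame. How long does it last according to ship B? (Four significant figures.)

827.6 days

Speed of rocket A in ship B's frame: u = (v_A + v_B)/(1 + v_A v_B/c²) = (0.803 + 0.395)/(1 + 0.803×0.395) = 1.198/1.317185 = 0.90952; |u| = 0.90952c.
γ for this relative speed: γ = 1/√(1 − 0.827227) = 2.4058.
Rocket A's interval is proper; time dilation gives Δt_B = γΔτ = 2.4058 × 344 days = 827.6 days.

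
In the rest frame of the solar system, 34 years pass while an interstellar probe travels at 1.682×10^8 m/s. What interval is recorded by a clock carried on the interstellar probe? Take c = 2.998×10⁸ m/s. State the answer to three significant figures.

28.1 years

β = v/c = (1.682×10^8 m/s)/(2.998×10⁸ m/s) = 0.561041.
γ = 1/√(1 − β²) = 1/√(1 − 0.314767) = 1/√0.685233 = 1/0.827788 = 1.208.
The moving clock records proper time: Δτ = Δt/γ = 34/1.208 = 28.1 years.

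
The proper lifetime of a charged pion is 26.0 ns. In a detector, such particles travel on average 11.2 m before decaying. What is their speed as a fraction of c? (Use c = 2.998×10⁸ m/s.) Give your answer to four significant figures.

0.8208c

Let x = d/(cτ) = 11.20 m / (2.998×10⁸ m/s × 2.600×10^-8 s) = 1.4369. Since d = βγcτ, x = βγ = β/√(1−β²).
Solving: β² = x²/(1+x²) = 2.06468/3.06468 = 0.673702, so β = 0.8208.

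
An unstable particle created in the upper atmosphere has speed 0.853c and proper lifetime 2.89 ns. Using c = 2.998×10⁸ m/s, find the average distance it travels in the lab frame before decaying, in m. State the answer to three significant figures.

1.42 m

β² = 0.727609, so γ = 1/√0.272391 = 1.916.
Lab-frame lifetime: Δt = γτ = 1.916 × 2.89 ns = 5.5372 ns.
Distance: d = vΔt = 0.853 × 2.998×10⁸ m/s × 5.5372×10^-9 s = 1.42 m.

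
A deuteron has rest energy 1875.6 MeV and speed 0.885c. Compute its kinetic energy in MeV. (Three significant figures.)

γ = 1/√(1 − β²) = 1/√(1 − 0.783225) = 1/√0.216775 = 1/0.465591 = 2.1478.
Kinetic energy: K = (γ − 1)mc² = (2.1478 − 1) × 1875.6 MeV = 1.1478 × 1875.6 = 2150 MeV.

2150 MeV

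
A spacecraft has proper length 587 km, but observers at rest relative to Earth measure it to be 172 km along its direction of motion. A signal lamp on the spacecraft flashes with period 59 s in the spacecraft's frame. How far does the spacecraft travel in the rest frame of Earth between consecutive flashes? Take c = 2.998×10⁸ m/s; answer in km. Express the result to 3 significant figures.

5.77×10^7 km

Length contraction gives γ = L₀/L = 587/172 = 3.41279.
β = √(1 − 1/γ²) = 0.95611. Lab-frame period = γτ = 3.41279×59 s = 201.35 s. Distance = βc × γτ = 0.95611 × 2.998×10⁸ m/s × 201.35 s = 5.7715×10^10 m = 5.77×10^7 km.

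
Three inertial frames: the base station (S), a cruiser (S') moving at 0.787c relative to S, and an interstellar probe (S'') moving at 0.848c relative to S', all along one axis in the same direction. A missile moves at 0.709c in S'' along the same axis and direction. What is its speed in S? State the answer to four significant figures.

Apply u = (u'+v)/(1+u'v) twice. Missile in the cruiser frame: (0.709+0.848)/(1+0.709·0.848) = 1.557/1.601232 = 0.97238c.
That velocity, transformed to the rest frame of the base station: (0.97238+0.787)/(1+0.97238·0.787) = 1.75938/1.76526306 = 0.99667c.

0.9967c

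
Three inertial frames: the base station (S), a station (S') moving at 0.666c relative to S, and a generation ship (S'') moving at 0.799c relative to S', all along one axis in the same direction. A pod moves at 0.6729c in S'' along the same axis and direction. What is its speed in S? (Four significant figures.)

Apply u = (u'+v)/(1+u'v) twice. Pod in the station frame: (0.6729+0.799)/(1+0.6729·0.799) = 1.4719/1.5376471 = 0.95724c.
That velocity, transformed to the rest frame of the base station: (0.95724+0.666)/(1+0.95724·0.666) = 1.62324/1.63752184 = 0.99128c.

0.9913c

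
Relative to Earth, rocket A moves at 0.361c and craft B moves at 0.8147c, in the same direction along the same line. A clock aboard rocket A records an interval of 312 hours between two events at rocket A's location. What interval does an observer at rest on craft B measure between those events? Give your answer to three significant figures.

407 hours

Transform rocket A's velocity into craft B's frame: (0.361 − 0.8147)/(1 − 0.361·0.8147) = −0.4537/0.7058933, so the relative speed is 0.64273c.
γ for this relative speed: γ = 1/√(1 − 0.413102) = 1.3053.
Rocket A's interval is proper; time dilation gives Δt_B = γΔτ = 1.3053 × 312 hours = 407 hours.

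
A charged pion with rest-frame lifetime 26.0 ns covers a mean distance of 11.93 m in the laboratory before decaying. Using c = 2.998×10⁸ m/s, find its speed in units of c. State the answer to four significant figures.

d = βγcτ ⇒ βγ = d/(cτ) = 11.93 m / (7.7948 m) = 1.5305.
β = (βγ)/√(1+(βγ)²) = 1.5305/√3.34243 = 0.8371.

0.8371c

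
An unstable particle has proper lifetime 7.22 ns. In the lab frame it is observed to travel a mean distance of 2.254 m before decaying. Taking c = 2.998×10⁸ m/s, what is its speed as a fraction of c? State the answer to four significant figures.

Let x = d/(cτ) = 2.254 m / (2.998×10⁸ m/s × 7.220×10^-9 s) = 1.0413. Since d = βγcτ, x = βγ = β/√(1−β²).
Solving: β² = x²/(1+x²) = 1.08431/2.08431 = 0.520225, so β = 0.7213.

0.7213c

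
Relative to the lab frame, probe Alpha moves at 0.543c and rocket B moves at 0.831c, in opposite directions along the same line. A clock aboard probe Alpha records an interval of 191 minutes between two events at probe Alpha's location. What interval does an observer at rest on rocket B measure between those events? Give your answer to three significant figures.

593 minutes

Transform probe Alpha's velocity into rocket B's frame: (0.543 + 0.831)/(1 + 0.543·0.831) = 1.374/1.451233, so the relative speed is 0.94678c.
At |u| = 0.94678c, γ = (1 − 0.896392)^(−1/2) = 3.1067.
The clock on probe Alpha records proper time, so rocket B measures Δt = γΔτ = 3.1067 × 191 = 593 minutes.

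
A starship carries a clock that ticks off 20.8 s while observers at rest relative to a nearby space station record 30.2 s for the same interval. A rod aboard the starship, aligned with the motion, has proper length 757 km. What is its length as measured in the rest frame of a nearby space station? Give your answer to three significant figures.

γ = Δt/Δτ = 30.2/20.8 = 1.45192.
The rod contracts by the same γ: 757 km / 1.45192 = 521 km.

521 km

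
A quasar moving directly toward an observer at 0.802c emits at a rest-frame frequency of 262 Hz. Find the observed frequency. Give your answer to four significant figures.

790.4 Hz

Relativistic Doppler (source moving toward): f_obs = f_src · √((1+β)/(1−β)).
With β = 0.802: factor = √(1.802/0.198) = 3.0168.
f_obs = 262 × 3.0168 = 790.4 Hz.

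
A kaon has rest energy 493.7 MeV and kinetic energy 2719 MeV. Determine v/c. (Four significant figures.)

0.9881

γ = 1 + K/(mc²) = 1 + 2719/493.7 = 6.5074.
β = √(1 − 1/γ²) = √(1 − 0.0236148) = √0.9763852 = 0.9881.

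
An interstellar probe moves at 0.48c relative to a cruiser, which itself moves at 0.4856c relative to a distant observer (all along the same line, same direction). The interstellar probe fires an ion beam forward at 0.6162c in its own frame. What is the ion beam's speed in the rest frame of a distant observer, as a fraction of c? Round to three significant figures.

Compose velocities in two stages. Stage 1 (into S'): u₁ = (0.6162+0.48)/(1+0.6162×0.48) = 0.84598.
Stage 2 (into S): u = (0.84598+0.4856)/(1+0.84598×0.4856) = 0.94384, so the speed is 0.944c.

0.944c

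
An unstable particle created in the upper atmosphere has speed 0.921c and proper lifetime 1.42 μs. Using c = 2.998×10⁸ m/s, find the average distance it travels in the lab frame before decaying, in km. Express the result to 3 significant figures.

γ = 1/√(1 − β²) = 1/√(1 − 0.848241) = 1/√0.151759 = 1/0.389563 = 2.567.
Lab-frame lifetime: Δt = γτ = 2.567 × 1.42 μs = 3.6451 μs.
Distance: d = vΔt = 0.921 × 2.998×10⁸ m/s × 3.6451×10^-6 s = 1010 m = 1.01 km.

1.01 km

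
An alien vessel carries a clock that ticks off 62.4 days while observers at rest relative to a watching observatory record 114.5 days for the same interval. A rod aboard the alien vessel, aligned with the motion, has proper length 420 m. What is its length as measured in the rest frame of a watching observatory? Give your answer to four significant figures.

From Δt = γΔτ: γ = 114.5/62.4 = 1.83494.
The rod contracts by the same γ: 420 m / 1.83494 = 228.9 m.

228.9 m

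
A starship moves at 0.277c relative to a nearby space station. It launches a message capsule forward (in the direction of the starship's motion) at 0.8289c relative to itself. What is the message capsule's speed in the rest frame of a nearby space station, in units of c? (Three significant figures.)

0.899c

In units of c, u = (u' + v)/(1 + u'v) with u' = 0.8289 and v = 0.277.
Numerator: 0.8289 + 0.277 = 1.1059. Denominator: 1 + (0.8289)(0.277) = 1.2296053.
u = 1.1059/1.2296053 = 0.89939, so the speed is 0.899c.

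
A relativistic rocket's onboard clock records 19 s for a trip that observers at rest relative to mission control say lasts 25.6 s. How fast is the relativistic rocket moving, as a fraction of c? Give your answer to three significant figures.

0.670c

γ = Δt/Δτ = 25.6/19 = 1.3474.
β = √(1 − 1/γ²) = √(1 − 0.550816) = √0.449184 = 0.670.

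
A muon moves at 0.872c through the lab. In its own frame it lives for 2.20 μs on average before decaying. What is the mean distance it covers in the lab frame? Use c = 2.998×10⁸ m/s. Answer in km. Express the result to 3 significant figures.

1.17 km

γ = 1/√(1 − β²) = 1/√(1 − 0.760384) = 1/√0.239616 = 1/0.489506 = 2.0429.
Lab-frame lifetime: Δt = γτ = 2.0429 × 2.20 μs = 4.4944 μs.
Distance: d = vΔt = 0.872 × 2.998×10⁸ m/s × 4.4944×10^-6 s = 1170 m = 1.17 km.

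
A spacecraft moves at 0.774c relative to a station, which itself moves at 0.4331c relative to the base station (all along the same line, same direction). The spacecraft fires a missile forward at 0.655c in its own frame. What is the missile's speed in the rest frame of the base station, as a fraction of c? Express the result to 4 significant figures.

Compose velocities in two stages. Stage 1 (into S'): u₁ = (0.655+0.774)/(1+0.655×0.774) = 0.94826.
Stage 2 (into S): u = (0.94826+0.4331)/(1+0.94826×0.4331) = 0.97921, so the speed is 0.9792c.

0.9792c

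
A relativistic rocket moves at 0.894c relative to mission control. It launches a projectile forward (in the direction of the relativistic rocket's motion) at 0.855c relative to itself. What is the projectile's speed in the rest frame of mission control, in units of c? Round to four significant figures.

0.9913c

Relativistic velocity addition: u = (u' + v)/(1 + u'v/c²), with u' = 0.855c and v = 0.894c.
Numerator: 0.855 + 0.894 = 1.749. Denominator: 1 + (0.855)(0.894) = 1.76437.
u = 1.749/1.76437 = 0.99129, so the speed is 0.9913c.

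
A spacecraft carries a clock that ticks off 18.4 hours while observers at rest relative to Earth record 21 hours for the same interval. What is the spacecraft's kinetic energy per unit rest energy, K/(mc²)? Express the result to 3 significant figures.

From Δt = γΔτ: γ = 21/18.4 = 1.1413.
Since K = (γ−1)mc², K/(mc²) = 1.1413 − 1 = 0.141.

0.141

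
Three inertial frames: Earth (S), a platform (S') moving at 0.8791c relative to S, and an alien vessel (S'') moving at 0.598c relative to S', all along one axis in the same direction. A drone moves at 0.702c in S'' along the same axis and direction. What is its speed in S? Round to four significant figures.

0.9943c

First combine the drone and alien vessel (S''→S'): u₁ = (0.702 + 0.598)/(1 + 0.702×0.598) = 1.3/1.419796 = 0.91562.
Then combine with the platform (S'→S): u = (0.91562 + 0.8791)/(1 + 0.91562×0.8791) = 1.79472/1.804921542 = 0.99435.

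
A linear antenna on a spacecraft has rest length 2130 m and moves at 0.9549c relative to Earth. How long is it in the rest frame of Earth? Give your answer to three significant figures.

Lorentz factor: γ = (1 − 0.91183401)^(−1/2) = 3.3678.
Along the direction of motion the measured length is L₀/γ = 2130/3.3678 = 632 m.

632 m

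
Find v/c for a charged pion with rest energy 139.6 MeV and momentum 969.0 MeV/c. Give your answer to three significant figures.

0.990

pc/(mc²) = 969.0/139.6 = 6.9413 = βγ = β/√(1−β²).
So β² = x²/(1 + x²) with x = 6.9413: x² = 48.1816, β² = 48.1816/49.1816 = 0.979667, β = 0.990.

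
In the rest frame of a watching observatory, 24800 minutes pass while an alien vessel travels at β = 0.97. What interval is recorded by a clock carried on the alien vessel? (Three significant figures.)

6030 minutes

β² = 0.9409, so γ = 1/√0.0591 = 4.1135.
The moving clock records proper time: Δτ = Δt/γ = 24800/4.1135 = 6030 minutes.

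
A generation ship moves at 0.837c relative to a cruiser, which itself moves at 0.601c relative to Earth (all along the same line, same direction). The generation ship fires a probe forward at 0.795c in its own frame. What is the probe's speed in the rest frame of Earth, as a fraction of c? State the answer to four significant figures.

0.9950c

Compose velocities in two stages. Stage 1 (into S'): u₁ = (0.795+0.837)/(1+0.795×0.837) = 0.97994.
Stage 2 (into S): u = (0.97994+0.601)/(1+0.97994×0.601) = 0.99496, so the speed is 0.9950c.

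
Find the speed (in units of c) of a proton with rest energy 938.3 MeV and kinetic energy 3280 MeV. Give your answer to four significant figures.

γ = 1 + K/(mc²) = 1 + 3280/938.3 = 4.4957.
β = √(1 − 1/γ²) = √(1 − 0.0494772) = √0.9505228 = 0.9749.

0.9749c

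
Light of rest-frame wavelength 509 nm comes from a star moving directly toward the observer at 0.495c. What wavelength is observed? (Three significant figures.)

296 nm

Relativistic Doppler for wavelength: λ_obs = λ_src · √((1−β)/(1+β)).
With β = 0.495: factor = √(0.505/1.495) = 0.5812.
λ_obs = 509 × 0.5812 = 296 nm.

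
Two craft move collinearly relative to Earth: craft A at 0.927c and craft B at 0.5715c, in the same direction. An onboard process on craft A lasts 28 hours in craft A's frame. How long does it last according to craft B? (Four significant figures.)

The velocity of craft A relative to craft B is (0.927 − 0.5715)c / (1 − 0.927×0.5715) = 0.75603c; relative speed 0.75603c.
At |u| = 0.75603c, γ = (1 − 0.571581)^(−1/2) = 1.5278.
The clock on craft A records proper time, so craft B measures Δt = γΔτ = 1.5278 × 28 = 42.78 hours.

42.78 hours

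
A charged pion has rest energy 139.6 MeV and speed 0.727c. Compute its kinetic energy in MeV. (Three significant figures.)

With β = 0.727, γ = 1/√(1 − 0.727²) = 1/√0.471471 = 1.45637.
Kinetic energy: K = (γ − 1)mc² = (1.45637 − 1) × 139.6 MeV = 0.45637 × 139.6 = 63.7 MeV.

63.7 MeV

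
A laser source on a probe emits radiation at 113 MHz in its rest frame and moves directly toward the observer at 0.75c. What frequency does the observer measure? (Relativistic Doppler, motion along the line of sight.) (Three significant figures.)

299 MHz

Relativistic Doppler (source moving toward): f_obs = f_src · √((1+β)/(1−β)).
With β = 0.75: factor = √(1.75/0.25) = 2.6458.
f_obs = 113 × 2.6458 = 299 MHz.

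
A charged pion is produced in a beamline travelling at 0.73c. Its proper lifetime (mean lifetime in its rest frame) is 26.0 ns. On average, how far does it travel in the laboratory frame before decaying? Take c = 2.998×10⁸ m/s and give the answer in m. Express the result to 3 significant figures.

8.33 m

With β = 0.73, γ = 1/√(1 − 0.73²) = 1/√0.4671 = 1.4632.
Lab-frame lifetime: Δt = γτ = 1.4632 × 26.0 ns = 38.043 ns.
Distance: d = vΔt = 0.73 × 2.998×10⁸ m/s × 3.8043×10^-8 s = 8.33 m.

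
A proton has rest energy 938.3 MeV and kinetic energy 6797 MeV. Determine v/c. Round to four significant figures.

γ = 1 + K/(mc²) = 1 + 6797/938.3 = 8.244.
β = √(1 − 1/γ²) = √(1 − 0.0147138) = √0.9852862 = 0.9926.

0.9926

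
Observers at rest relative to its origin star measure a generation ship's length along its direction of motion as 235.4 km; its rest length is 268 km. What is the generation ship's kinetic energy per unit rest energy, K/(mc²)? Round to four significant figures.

γ = L₀/L = 268/235.4 = 1.13849.
K/(mc²) = γ − 1 = 1.13849 − 1 = 0.1385.

0.1385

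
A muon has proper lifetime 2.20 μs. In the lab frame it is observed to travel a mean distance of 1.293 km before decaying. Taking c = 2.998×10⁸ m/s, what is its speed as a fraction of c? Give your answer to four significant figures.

Let x = d/(cτ) = 1293 m / (2.998×10⁸ m/s × 2.200×10^-6 s) = 1.9604. Since d = βγcτ, x = βγ = β/√(1−β²).
Solving: β² = x²/(1+x²) = 3.84317/4.84317 = 0.793524, so β = 0.8908.

0.8908c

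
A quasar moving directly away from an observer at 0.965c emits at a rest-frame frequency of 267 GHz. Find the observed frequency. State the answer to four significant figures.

Relativistic Doppler (source moving away): f_obs = f_src · √((1−β)/(1+β)).
With β = 0.965: factor = √(0.035/1.965) = 0.13346.
f_obs = 267 × 0.13346 = 35.63 GHz.

35.63 GHz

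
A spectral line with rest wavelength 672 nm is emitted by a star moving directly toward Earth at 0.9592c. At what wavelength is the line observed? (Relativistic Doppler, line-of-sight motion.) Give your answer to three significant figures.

97.0 nm

Relativistic Doppler for wavelength: λ_obs = λ_src · √((1−β)/(1+β)).
With β = 0.9592: factor = √(0.0408/1.9592) = 0.14431.
λ_obs = 672 × 0.14431 = 97.0 nm.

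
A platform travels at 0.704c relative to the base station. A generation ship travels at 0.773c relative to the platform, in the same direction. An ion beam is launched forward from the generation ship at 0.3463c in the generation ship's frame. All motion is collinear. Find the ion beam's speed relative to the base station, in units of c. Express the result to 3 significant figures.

0.979c

Compose velocities in two stages. Stage 1 (into S'): u₁ = (0.3463+0.773)/(1+0.3463×0.773) = 0.88294.
Stage 2 (into S): u = (0.88294+0.704)/(1+0.88294×0.704) = 0.97863, so the speed is 0.979c.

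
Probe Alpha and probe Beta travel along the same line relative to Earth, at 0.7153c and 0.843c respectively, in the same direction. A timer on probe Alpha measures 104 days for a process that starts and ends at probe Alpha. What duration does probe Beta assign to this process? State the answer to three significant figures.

110 days

The velocity of probe Alpha relative to probe Beta is (0.7153 − 0.843)c / (1 − 0.7153×0.843) = −0.32166c; relative speed 0.32166c.
γ for this relative speed: γ = 1/√(1 − 0.103465) = 1.0561.
The clock on probe Alpha records proper time, so probe Beta measures Δt = γΔτ = 1.0561 × 104 = 110 days.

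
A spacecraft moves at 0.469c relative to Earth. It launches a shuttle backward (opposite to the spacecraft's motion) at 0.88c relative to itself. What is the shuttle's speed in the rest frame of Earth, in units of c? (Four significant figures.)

0.6998c

Relativistic velocity addition: u = (u' + v)/(1 + u'v/c²), with u' = −0.88c and v = 0.469c.
Numerator: −0.88 + 0.469 = −0.411. Denominator: 1 + (−0.88)(0.469) = 0.58728.
u = −0.411/0.58728 = −0.69984, so the speed is 0.6998c.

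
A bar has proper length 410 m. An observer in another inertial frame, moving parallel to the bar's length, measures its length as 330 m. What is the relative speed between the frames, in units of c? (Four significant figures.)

0.5934c

Length contraction gives γ = L₀/L = 410/330 = 1.2424.
β = √(1 − 1/γ²) = √0.352146 = 0.5934.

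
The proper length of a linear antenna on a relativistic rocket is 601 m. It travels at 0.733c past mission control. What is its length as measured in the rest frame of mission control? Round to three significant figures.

409 m

Lorentz factor: γ = (1 − 0.537289)^(−1/2) = 1.4701.
Along the direction of motion the measured length is L₀/γ = 601/1.4701 = 409 m.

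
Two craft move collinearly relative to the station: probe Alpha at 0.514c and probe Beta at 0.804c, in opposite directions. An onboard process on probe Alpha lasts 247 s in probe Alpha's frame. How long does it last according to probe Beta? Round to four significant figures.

684.4 s

Speed of probe Alpha in probe Beta's frame: u = (v_A + v_B)/(1 + v_A v_B/c²) = (0.514 + 0.804)/(1 + 0.514×0.804) = 1.318/1.413256 = 0.9326; |u| = 0.9326c.
γ for this relative speed: γ = 1/√(1 − 0.869743) = 2.7708.
The clock on probe Alpha records proper time, so probe Beta measures Δt = γΔτ = 2.7708 × 247 = 684.4 s.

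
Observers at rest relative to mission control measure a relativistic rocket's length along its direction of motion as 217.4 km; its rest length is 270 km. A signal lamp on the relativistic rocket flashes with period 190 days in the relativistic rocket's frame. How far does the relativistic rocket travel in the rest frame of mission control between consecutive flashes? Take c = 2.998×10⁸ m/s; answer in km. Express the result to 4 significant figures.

3.625×10^12 km

From L = L₀/γ: γ = 270/217.4 = 1.24195.
β = √(1 − 1/γ²) = 0.59302. Lab-frame period = γτ = 1.24195×190 days = 235.97 days. Distance = βc × γτ = 0.59302 × 2.998×10⁸ m/s × 20387808 s = 3.6247×10^15 m = 3.625×10^12 km.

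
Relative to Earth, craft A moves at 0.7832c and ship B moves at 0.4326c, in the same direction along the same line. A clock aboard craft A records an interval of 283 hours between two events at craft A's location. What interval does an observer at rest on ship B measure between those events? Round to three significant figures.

Transform craft A's velocity into ship B's frame: (0.7832 − 0.4326)/(1 − 0.7832·0.4326) = 0.3506/0.66118768, so the relative speed is 0.53026c.
γ for this relative speed: γ = 1/√(1 − 0.281176) = 1.1795.
The clock on craft A records proper time, so ship B measures Δt = γΔτ = 1.1795 × 283 = 334 hours.

334 hours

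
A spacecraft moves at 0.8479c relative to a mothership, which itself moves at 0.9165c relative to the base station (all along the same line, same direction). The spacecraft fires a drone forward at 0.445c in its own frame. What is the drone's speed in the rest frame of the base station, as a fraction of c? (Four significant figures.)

Apply u = (u'+v)/(1+u'v) twice. Drone in the mothership frame: (0.445+0.8479)/(1+0.445·0.8479) = 1.2929/1.3773155 = 0.93871c.
That velocity, transformed to the rest frame of the base station: (0.93871+0.9165)/(1+0.93871·0.9165) = 1.85521/1.860327715 = 0.99725c.

0.9972c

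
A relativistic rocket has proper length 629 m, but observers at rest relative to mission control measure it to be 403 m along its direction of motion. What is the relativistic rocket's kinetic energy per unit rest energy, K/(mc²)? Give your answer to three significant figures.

0.561

Length contraction gives γ = L₀/L = 629/403 = 1.56079.
Since K = (γ−1)mc², K/(mc²) = 1.56079 − 1 = 0.561.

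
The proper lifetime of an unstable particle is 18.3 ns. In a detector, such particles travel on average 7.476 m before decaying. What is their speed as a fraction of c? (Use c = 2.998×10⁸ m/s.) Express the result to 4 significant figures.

0.8062c

Lab distance = (lab lifetime)·v = γτ·βc, so βγ = d/(cτ) = 7.476/(2.998×10⁸ × 1.830×10^-8) = 1.3627.
With βγ = 1.3627: γ² = 1 + (βγ)² = 2.85695, and β = (βγ)/γ = 1.3627/1.69025 = 0.8062.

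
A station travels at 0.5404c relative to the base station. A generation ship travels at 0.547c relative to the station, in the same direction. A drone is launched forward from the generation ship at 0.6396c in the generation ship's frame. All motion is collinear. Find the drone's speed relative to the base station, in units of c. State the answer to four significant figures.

0.9623c

Compose velocities in two stages. Stage 1 (into S'): u₁ = (0.6396+0.547)/(1+0.6396×0.547) = 0.87905.
Stage 2 (into S): u = (0.87905+0.5404)/(1+0.87905×0.5404) = 0.96231, so the speed is 0.9623c.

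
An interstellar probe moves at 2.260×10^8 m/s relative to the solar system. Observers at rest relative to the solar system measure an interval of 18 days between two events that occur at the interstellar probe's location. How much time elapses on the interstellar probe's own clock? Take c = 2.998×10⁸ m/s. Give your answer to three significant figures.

11.8 days

β = v/c = (2.260×10^8 m/s)/(2.998×10⁸ m/s) = 0.753836.
β² = 0.5682687, so γ = 1/√0.4317313 = 1.5219.
The moving clock records proper time: Δτ = Δt/γ = 18/1.5219 = 11.8 days.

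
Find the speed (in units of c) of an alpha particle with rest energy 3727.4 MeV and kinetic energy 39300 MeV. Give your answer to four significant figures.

γ = 1 + K/(mc²) = 1 + 39300/3727.4 = 11.544.
β = √(1 − 1/γ²) = √(1 − 0.00750391) = √0.99249609 = 0.9962.

0.9962c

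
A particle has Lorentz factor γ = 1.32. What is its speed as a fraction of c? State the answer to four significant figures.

0.6527c

β = √(1 − 1/γ²) = √(1 − 1/1.7424) = √0.426079 = 0.6527.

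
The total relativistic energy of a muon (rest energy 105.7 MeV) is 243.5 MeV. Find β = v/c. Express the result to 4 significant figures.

γ = E/(mc²) = 243.5/105.7 = 2.3037.
β = √(1 − 1/γ²) = √(1 − 0.188429) = √0.811571 = 0.9009.

0.9009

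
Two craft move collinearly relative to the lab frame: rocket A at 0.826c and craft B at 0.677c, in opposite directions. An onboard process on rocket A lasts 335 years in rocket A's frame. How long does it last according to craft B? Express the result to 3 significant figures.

Transform rocket A's velocity into craft B's frame: (0.826 + 0.677)/(1 + 0.826·0.677) = 1.503/1.559202, so the relative speed is 0.96395c.
γ for this relative speed: γ = 1/√(1 − 0.9292) = 3.7582.
Rocket A's interval is proper; time dilation gives Δt_B = γΔτ = 3.7582 × 335 years = 1260 years.

1260 years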